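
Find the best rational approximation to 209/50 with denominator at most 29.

Expand x = 209/50 as a continued fraction with the Euclidean algorithm:
  209 = 4*50 + 9, so a_0 = 4.
  50 = 5*9 + 5, so a_1 = 5.
  9 = 1*5 + 4, so a_2 = 1.
  5 = 1*4 + 1, so a_3 = 1.
  4 = 4*1 + 0, so a_4 = 4.
so x = [4; 5, 1, 1, 4].
Convergents (p_i = a_i*p_{i-1} + p_{i-2}, q_i = a_i*q_{i-1} + q_{i-2} with p_{-2}=0, p_{-1}=1, q_{-2}=1, q_{-1}=0), until the denominator exceeds 29:
  i=0: a_0=4, p_0 = 4*1 + 0 = 4, q_0 = 4*0 + 1 = 1.
  i=1: a_1=5, p_1 = 5*4 + 1 = 21, q_1 = 5*1 + 0 = 5.
  i=2: a_2=1, p_2 = 1*21 + 4 = 25, q_2 = 1*5 + 1 = 6.
  i=3: a_3=1, p_3 = 1*25 + 21 = 46, q_3 = 1*6 + 5 = 11.
  i=4: a_4=4, p_4 = 4*46 + 25 = 209, q_4 = 4*11 + 6 = 50.
q_4 = 50 > 29, so the last convergent with denominator <= 29 is p_3/q_3 = 46/11.
The closest fraction with denominator <= 29 is either p_3/q_3 or the intermediate fraction (k*p_3 + p_2)/(k*q_3 + q_2) with the largest k >= 1 whose denominator stays <= 29; these approach x as k grows, and every other convergent or intermediate fraction in range is farther away.
Largest k: floor((29 - q_2)/q_3) = floor((29 - 6)/11) = 2.
That gives (2*46 + 25)/(2*11 + 6) = 117/28.
Compare the errors: |x - 46/11| = |209*11 - 46*50|/(50*11) = 1/550, and |x - 117/28| = |209*28 - 117*50|/(50*28) = 2/1400.
Cross-multiplying, 2*550 = 1100 < 1400 = 1*1400, so 2/1400 is smaller: the intermediate fraction 117/28 is closer to x than 46/11.

117/28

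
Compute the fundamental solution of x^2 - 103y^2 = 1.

(x, y) = (227528, 22419)

First expand sqrt(103) as a continued fraction. With x_i = (sqrt(103) + m_i)/d_i and (m_0, d_0) = (0, 1): a_0 = floor(sqrt(103)) = 10, since 10^2 = 100 <= 103 < 121 = 11^2.
Iterate m_{i+1} = d_i*a_i - m_i, d_{i+1} = (103 - m_{i+1}^2)/d_i, a_{i+1} = floor((a_0 + m_{i+1})/d_{i+1}):
  m_1 = 1*10 - 0 = 10, d_1 = (103 - 10^2)/1 = 3/1 = 3, a_1 = floor((10 + 10)/3) = 6.
  m_2 = 3*6 - 10 = 8, d_2 = (103 - 8^2)/3 = 39/3 = 13, a_2 = floor((10 + 8)/13) = 1.
  m_3 = 13*1 - 8 = 5, d_3 = (103 - 5^2)/13 = 78/13 = 6, a_3 = floor((10 + 5)/6) = 2.
  m_4 = 6*2 - 5 = 7, d_4 = (103 - 7^2)/6 = 54/6 = 9, a_4 = floor((10 + 7)/9) = 1.
  m_5 = 9*1 - 7 = 2, d_5 = (103 - 2^2)/9 = 99/9 = 11, a_5 = floor((10 + 2)/11) = 1.
  m_6 = 11*1 - 2 = 9, d_6 = (103 - 9^2)/11 = 22/11 = 2, a_6 = floor((10 + 9)/2) = 9.
  m_7 = 2*9 - 9 = 9, d_7 = (103 - 9^2)/2 = 22/2 = 11, a_7 = floor((10 + 9)/11) = 1.
  m_8 = 11*1 - 9 = 2, d_8 = (103 - 2^2)/11 = 99/11 = 9, a_8 = floor((10 + 2)/9) = 1.
  m_9 = 9*1 - 2 = 7, d_9 = (103 - 7^2)/9 = 54/9 = 6, a_9 = floor((10 + 7)/6) = 2.
  m_10 = 6*2 - 7 = 5, d_10 = (103 - 5^2)/6 = 78/6 = 13, a_10 = floor((10 + 5)/13) = 1.
  m_11 = 13*1 - 5 = 8, d_11 = (103 - 8^2)/13 = 39/13 = 3, a_11 = floor((10 + 8)/3) = 6.
  m_12 = 3*6 - 8 = 10, d_12 = (103 - 10^2)/3 = 3/3 = 1, a_12 = floor((10 + 10)/1) = 20.
  m_13 = 1*20 - 10 = 10, d_13 = (103 - 10^2)/1 = 3/1 = 3: (m_13, d_13) = (m_1, d_1) = (10, 3), so from here the quotients repeat a_1, ..., a_12; the period length is 12.
So sqrt(103) = [10; (6, 1, 2, 1, 1, 9, 1, 1, 2, 1, 6, 20)] with period length k = 12.
k is even, so the fundamental solution of x^2 - 103y^2 = 1 is (p_{k-1}, q_{k-1}) = (p_11, q_11); compute convergents through index 11.
Convergents (p_i = a_i*p_{i-1} + p_{i-2}, q_i = a_i*q_{i-1} + q_{i-2} with p_{-2}=0, p_{-1}=1, q_{-2}=1, q_{-1}=0):
  i=0: a_0=10, p_0 = 10*1 + 0 = 10, q_0 = 10*0 + 1 = 1.
  i=1: a_1=6, p_1 = 6*10 + 1 = 61, q_1 = 6*1 + 0 = 6.
  i=2: a_2=1, p_2 = 1*61 + 10 = 71, q_2 = 1*6 + 1 = 7.
  i=3: a_3=2, p_3 = 2*71 + 61 = 203, q_3 = 2*7 + 6 = 20.
  i=4: a_4=1, p_4 = 1*203 + 71 = 274, q_4 = 1*20 + 7 = 27.
  i=5: a_5=1, p_5 = 1*274 + 203 = 477, q_5 = 1*27 + 20 = 47.
  i=6: a_6=9, p_6 = 9*477 + 274 = 4567, q_6 = 9*47 + 27 = 450.
  i=7: a_7=1, p_7 = 1*4567 + 477 = 5044, q_7 = 1*450 + 47 = 497.
  i=8: a_8=1, p_8 = 1*5044 + 4567 = 9611, q_8 = 1*497 + 450 = 947.
  i=9: a_9=2, p_9 = 2*9611 + 5044 = 24266, q_9 = 2*947 + 497 = 2391.
  i=10: a_10=1, p_10 = 1*24266 + 9611 = 33877, q_10 = 1*2391 + 947 = 3338.
  i=11: a_11=6, p_11 = 6*33877 + 24266 = 227528, q_11 = 6*3338 + 2391 = 22419.
Check: 227528^2 - 103*22419^2 = 51768990784 - 51768990783 = 1, so (x, y) = (227528, 22419) solves the equation, and by the theorem it is the least positive solution.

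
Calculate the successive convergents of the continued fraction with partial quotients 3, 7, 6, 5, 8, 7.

Using the convergent recurrence p_i = a_i*p_{i-1} + p_{i-2}, q_i = a_i*q_{i-1} + q_{i-2} with p_{-2}=0, p_{-1}=1, q_{-2}=1, q_{-1}=0:
  i=0: a_0=3, p_0 = 3*1 + 0 = 3, q_0 = 3*0 + 1 = 1.
  i=1: a_1=7, p_1 = 7*3 + 1 = 22, q_1 = 7*1 + 0 = 7.
  i=2: a_2=6, p_2 = 6*22 + 3 = 135, q_2 = 6*7 + 1 = 43.
  i=3: a_3=5, p_3 = 5*135 + 22 = 697, q_3 = 5*43 + 7 = 222.
  i=4: a_4=8, p_4 = 8*697 + 135 = 5711, q_4 = 8*222 + 43 = 1819.
  i=5: a_5=7, p_5 = 7*5711 + 697 = 40674, q_5 = 7*1819 + 222 = 12955.

3/1, 22/7, 135/43, 697/222, 5711/1819, 40674/12955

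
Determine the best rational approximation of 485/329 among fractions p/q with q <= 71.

87/59

Expand x = 485/329 as a continued fraction with the Euclidean algorithm:
  485 = 1*329 + 156, so a_0 = 1.
  329 = 2*156 + 17, so a_1 = 2.
  156 = 9*17 + 3, so a_2 = 9.
  17 = 5*3 + 2, so a_3 = 5.
  3 = 1*2 + 1, so a_4 = 1.
  2 = 2*1 + 0, so a_5 = 2.
so x = [1; 2, 9, 5, 1, 2].
Convergents (p_i = a_i*p_{i-1} + p_{i-2}, q_i = a_i*q_{i-1} + q_{i-2} with p_{-2}=0, p_{-1}=1, q_{-2}=1, q_{-1}=0), until the denominator exceeds 71:
  i=0: a_0=1, p_0 = 1*1 + 0 = 1, q_0 = 1*0 + 1 = 1.
  i=1: a_1=2, p_1 = 2*1 + 1 = 3, q_1 = 2*1 + 0 = 2.
  i=2: a_2=9, p_2 = 9*3 + 1 = 28, q_2 = 9*2 + 1 = 19.
  i=3: a_3=5, p_3 = 5*28 + 3 = 143, q_3 = 5*19 + 2 = 97.
q_3 = 97 > 71, so the last convergent with denominator <= 71 is p_2/q_2 = 28/19.
The closest fraction with denominator <= 71 is either p_2/q_2 or the intermediate fraction (k*p_2 + p_1)/(k*q_2 + q_1) with the largest k >= 1 whose denominator stays <= 71; these approach x as k grows, and every other convergent or intermediate fraction in range is farther away.
Largest k: floor((71 - q_1)/q_2) = floor((71 - 2)/19) = 3.
That gives (3*28 + 3)/(3*19 + 2) = 87/59.
Compare the errors: |x - 28/19| = |485*19 - 28*329|/(329*19) = 3/6251, and |x - 87/59| = |485*59 - 87*329|/(329*59) = 8/19411.
Cross-multiplying, 8*6251 = 50008 < 58233 = 3*19411, so 8/19411 is smaller: the intermediate fraction 87/59 is closer to x than 28/19.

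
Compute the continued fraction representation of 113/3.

Run the Euclidean algorithm on 113 and 3; the successive quotients are the partial quotients a_0, a_1, ... (each step inverts the fractional part left over by the previous one):
  113 = 37*3 + 2, so a_0 = 37.
  3 = 1*2 + 1, so a_1 = 1.
  2 = 2*1 + 0, so a_2 = 2.
The remainder reaches 0 after 3 divisions, so the expansion has 3 partial quotients, read off in order.

[37; 1, 2]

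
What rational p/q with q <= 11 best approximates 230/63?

40/11

Expand x = 230/63 as a continued fraction with the Euclidean algorithm:
  230 = 3*63 + 41, so a_0 = 3.
  63 = 1*41 + 22, so a_1 = 1.
  41 = 1*22 + 19, so a_2 = 1.
  22 = 1*19 + 3, so a_3 = 1.
  19 = 6*3 + 1, so a_4 = 6.
  3 = 3*1 + 0, so a_5 = 3.
so x = [3; 1, 1, 1, 6, 3].
Convergents (p_i = a_i*p_{i-1} + p_{i-2}, q_i = a_i*q_{i-1} + q_{i-2} with p_{-2}=0, p_{-1}=1, q_{-2}=1, q_{-1}=0), until the denominator exceeds 11:
  i=0: a_0=3, p_0 = 3*1 + 0 = 3, q_0 = 3*0 + 1 = 1.
  i=1: a_1=1, p_1 = 1*3 + 1 = 4, q_1 = 1*1 + 0 = 1.
  i=2: a_2=1, p_2 = 1*4 + 3 = 7, q_2 = 1*1 + 1 = 2.
  i=3: a_3=1, p_3 = 1*7 + 4 = 11, q_3 = 1*2 + 1 = 3.
  i=4: a_4=6, p_4 = 6*11 + 7 = 73, q_4 = 6*3 + 2 = 20.
q_4 = 20 > 11, so the last convergent with denominator <= 11 is p_3/q_3 = 11/3.
The closest fraction with denominator <= 11 is either p_3/q_3 or the intermediate fraction (k*p_3 + p_2)/(k*q_3 + q_2) with the largest k >= 1 whose denominator stays <= 11; these approach x as k grows, and every other convergent or intermediate fraction in range is farther away.
Largest k: floor((11 - q_2)/q_3) = floor((11 - 2)/3) = 3.
That gives (3*11 + 7)/(3*3 + 2) = 40/11.
Compare the errors: |x - 11/3| = |230*3 - 11*63|/(63*3) = 3/189, and |x - 40/11| = |230*11 - 40*63|/(63*11) = 10/693.
Cross-multiplying, 10*189 = 1890 < 2079 = 3*693, so 10/693 is smaller: the intermediate fraction 40/11 is closer to x than 11/3.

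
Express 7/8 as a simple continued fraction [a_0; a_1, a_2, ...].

Run the Euclidean algorithm on 7 and 8; the successive quotients are the partial quotients a_0, a_1, ... (each step inverts the fractional part left over by the previous one):
  7 = 0*8 + 7, so a_0 = 0.
  8 = 1*7 + 1, so a_1 = 1.
  7 = 7*1 + 0, so a_2 = 7.
The remainder reaches 0 after 3 divisions, so the expansion has 3 partial quotients, read off in order.

[0; 1, 7]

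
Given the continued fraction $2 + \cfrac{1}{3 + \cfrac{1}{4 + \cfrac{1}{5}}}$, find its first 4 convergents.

Using the convergent recurrence p_i = a_i*p_{i-1} + p_{i-2}, q_i = a_i*q_{i-1} + q_{i-2} with p_{-2}=0, p_{-1}=1, q_{-2}=1, q_{-1}=0:
  i=0: a_0=2, p_0 = 2*1 + 0 = 2, q_0 = 2*0 + 1 = 1.
  i=1: a_1=3, p_1 = 3*2 + 1 = 7, q_1 = 3*1 + 0 = 3.
  i=2: a_2=4, p_2 = 4*7 + 2 = 30, q_2 = 4*3 + 1 = 13.
  i=3: a_3=5, p_3 = 5*30 + 7 = 157, q_3 = 5*13 + 3 = 68.

2/1, 7/3, 30/13, 157/68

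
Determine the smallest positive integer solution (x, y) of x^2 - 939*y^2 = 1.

First expand sqrt(939) as a continued fraction. With x_i = (sqrt(939) + m_i)/d_i and (m_0, d_0) = (0, 1): a_0 = floor(sqrt(939)) = 30, since 30^2 = 900 <= 939 < 961 = 31^2.
Iterate m_{i+1} = d_i*a_i - m_i, d_{i+1} = (939 - m_{i+1}^2)/d_i, a_{i+1} = floor((a_0 + m_{i+1})/d_{i+1}):
  m_1 = 1*30 - 0 = 30, d_1 = (939 - 30^2)/1 = 39/1 = 39, a_1 = floor((30 + 30)/39) = 1.
  m_2 = 39*1 - 30 = 9, d_2 = (939 - 9^2)/39 = 858/39 = 22, a_2 = floor((30 + 9)/22) = 1.
  m_3 = 22*1 - 9 = 13, d_3 = (939 - 13^2)/22 = 770/22 = 35, a_3 = floor((30 + 13)/35) = 1.
  m_4 = 35*1 - 13 = 22, d_4 = (939 - 22^2)/35 = 455/35 = 13, a_4 = floor((30 + 22)/13) = 4.
  m_5 = 13*4 - 22 = 30, d_5 = (939 - 30^2)/13 = 39/13 = 3, a_5 = floor((30 + 30)/3) = 20.
  m_6 = 3*20 - 30 = 30, d_6 = (939 - 30^2)/3 = 39/3 = 13, a_6 = floor((30 + 30)/13) = 4.
  m_7 = 13*4 - 30 = 22, d_7 = (939 - 22^2)/13 = 455/13 = 35, a_7 = floor((30 + 22)/35) = 1.
  m_8 = 35*1 - 22 = 13, d_8 = (939 - 13^2)/35 = 770/35 = 22, a_8 = floor((30 + 13)/22) = 1.
  m_9 = 22*1 - 13 = 9, d_9 = (939 - 9^2)/22 = 858/22 = 39, a_9 = floor((30 + 9)/39) = 1.
  m_10 = 39*1 - 9 = 30, d_10 = (939 - 30^2)/39 = 39/39 = 1, a_10 = floor((30 + 30)/1) = 60.
  m_11 = 1*60 - 30 = 30, d_11 = (939 - 30^2)/1 = 39/1 = 39: (m_11, d_11) = (m_1, d_1) = (30, 39), so from here the quotients repeat a_1, ..., a_10; the period length is 10.
So sqrt(939) = [30; (1, 1, 1, 4, 20, 4, 1, 1, 1, 60)] with period length k = 10.
k is even, so the fundamental solution of x^2 - 939y^2 = 1 is (p_{k-1}, q_{k-1}) = (p_9, q_9); compute convergents through index 9.
Convergents (p_i = a_i*p_{i-1} + p_{i-2}, q_i = a_i*q_{i-1} + q_{i-2} with p_{-2}=0, p_{-1}=1, q_{-2}=1, q_{-1}=0):
  i=0: a_0=30, p_0 = 30*1 + 0 = 30, q_0 = 30*0 + 1 = 1.
  i=1: a_1=1, p_1 = 1*30 + 1 = 31, q_1 = 1*1 + 0 = 1.
  i=2: a_2=1, p_2 = 1*31 + 30 = 61, q_2 = 1*1 + 1 = 2.
  i=3: a_3=1, p_3 = 1*61 + 31 = 92, q_3 = 1*2 + 1 = 3.
  i=4: a_4=4, p_4 = 4*92 + 61 = 429, q_4 = 4*3 + 2 = 14.
  i=5: a_5=20, p_5 = 20*429 + 92 = 8672, q_5 = 20*14 + 3 = 283.
  i=6: a_6=4, p_6 = 4*8672 + 429 = 35117, q_6 = 4*283 + 14 = 1146.
  i=7: a_7=1, p_7 = 1*35117 + 8672 = 43789, q_7 = 1*1146 + 283 = 1429.
  i=8: a_8=1, p_8 = 1*43789 + 35117 = 78906, q_8 = 1*1429 + 1146 = 2575.
  i=9: a_9=1, p_9 = 1*78906 + 43789 = 122695, q_9 = 1*2575 + 1429 = 4004.
Check: 122695^2 - 939*4004^2 = 15054063025 - 15054063024 = 1, so (x, y) = (122695, 4004) solves the equation, and by the theorem it is the least positive solution.

(x, y) = (122695, 4004)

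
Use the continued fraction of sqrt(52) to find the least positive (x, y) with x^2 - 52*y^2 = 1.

(x, y) = (649, 90)

First expand sqrt(52) as a continued fraction. With x_i = (sqrt(52) + m_i)/d_i and (m_0, d_0) = (0, 1): a_0 = floor(sqrt(52)) = 7, since 7^2 = 49 <= 52 < 64 = 8^2.
Iterate m_{i+1} = d_i*a_i - m_i, d_{i+1} = (52 - m_{i+1}^2)/d_i, a_{i+1} = floor((a_0 + m_{i+1})/d_{i+1}):
  m_1 = 1*7 - 0 = 7, d_1 = (52 - 7^2)/1 = 3/1 = 3, a_1 = floor((7 + 7)/3) = 4.
  m_2 = 3*4 - 7 = 5, d_2 = (52 - 5^2)/3 = 27/3 = 9, a_2 = floor((7 + 5)/9) = 1.
  m_3 = 9*1 - 5 = 4, d_3 = (52 - 4^2)/9 = 36/9 = 4, a_3 = floor((7 + 4)/4) = 2.
  m_4 = 4*2 - 4 = 4, d_4 = (52 - 4^2)/4 = 36/4 = 9, a_4 = floor((7 + 4)/9) = 1.
  m_5 = 9*1 - 4 = 5, d_5 = (52 - 5^2)/9 = 27/9 = 3, a_5 = floor((7 + 5)/3) = 4.
  m_6 = 3*4 - 5 = 7, d_6 = (52 - 7^2)/3 = 3/3 = 1, a_6 = floor((7 + 7)/1) = 14.
  m_7 = 1*14 - 7 = 7, d_7 = (52 - 7^2)/1 = 3/1 = 3: (m_7, d_7) = (m_1, d_1) = (7, 3), so from here the quotients repeat a_1, ..., a_6; the period length is 6.
So sqrt(52) = [7; (4, 1, 2, 1, 4, 14)] with period length k = 6.
k is even, so the fundamental solution of x^2 - 52y^2 = 1 is (p_{k-1}, q_{k-1}) = (p_5, q_5); compute convergents through index 5.
Convergents (p_i = a_i*p_{i-1} + p_{i-2}, q_i = a_i*q_{i-1} + q_{i-2} with p_{-2}=0, p_{-1}=1, q_{-2}=1, q_{-1}=0):
  i=0: a_0=7, p_0 = 7*1 + 0 = 7, q_0 = 7*0 + 1 = 1.
  i=1: a_1=4, p_1 = 4*7 + 1 = 29, q_1 = 4*1 + 0 = 4.
  i=2: a_2=1, p_2 = 1*29 + 7 = 36, q_2 = 1*4 + 1 = 5.
  i=3: a_3=2, p_3 = 2*36 + 29 = 101, q_3 = 2*5 + 4 = 14.
  i=4: a_4=1, p_4 = 1*101 + 36 = 137, q_4 = 1*14 + 5 = 19.
  i=5: a_5=4, p_5 = 4*137 + 101 = 649, q_5 = 4*19 + 14 = 90.
Check: 649^2 - 52*90^2 = 421201 - 421200 = 1, so (x, y) = (649, 90) solves the equation, and by the theorem it is the least positive solution.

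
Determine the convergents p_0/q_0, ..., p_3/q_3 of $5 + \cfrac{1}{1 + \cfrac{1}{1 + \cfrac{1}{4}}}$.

5/1, 6/1, 11/2, 50/9

Using the convergent recurrence p_i = a_i*p_{i-1} + p_{i-2}, q_i = a_i*q_{i-1} + q_{i-2} with p_{-2}=0, p_{-1}=1, q_{-2}=1, q_{-1}=0:
  i=0: a_0=5, p_0 = 5*1 + 0 = 5, q_0 = 5*0 + 1 = 1.
  i=1: a_1=1, p_1 = 1*5 + 1 = 6, q_1 = 1*1 + 0 = 1.
  i=2: a_2=1, p_2 = 1*6 + 5 = 11, q_2 = 1*1 + 1 = 2.
  i=3: a_3=4, p_3 = 4*11 + 6 = 50, q_3 = 4*2 + 1 = 9.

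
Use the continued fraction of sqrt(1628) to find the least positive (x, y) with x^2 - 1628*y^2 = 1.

(x, y) = (2663, 66)

First expand sqrt(1628) as a continued fraction. With x_i = (sqrt(1628) + m_i)/d_i and (m_0, d_0) = (0, 1): a_0 = floor(sqrt(1628)) = 40, since 40^2 = 1600 <= 1628 < 1681 = 41^2.
Iterate m_{i+1} = d_i*a_i - m_i, d_{i+1} = (1628 - m_{i+1}^2)/d_i, a_{i+1} = floor((a_0 + m_{i+1})/d_{i+1}):
  m_1 = 1*40 - 0 = 40, d_1 = (1628 - 40^2)/1 = 28/1 = 28, a_1 = floor((40 + 40)/28) = 2.
  m_2 = 28*2 - 40 = 16, d_2 = (1628 - 16^2)/28 = 1372/28 = 49, a_2 = floor((40 + 16)/49) = 1.
  m_3 = 49*1 - 16 = 33, d_3 = (1628 - 33^2)/49 = 539/49 = 11, a_3 = floor((40 + 33)/11) = 6.
  m_4 = 11*6 - 33 = 33, d_4 = (1628 - 33^2)/11 = 539/11 = 49, a_4 = floor((40 + 33)/49) = 1.
  m_5 = 49*1 - 33 = 16, d_5 = (1628 - 16^2)/49 = 1372/49 = 28, a_5 = floor((40 + 16)/28) = 2.
  m_6 = 28*2 - 16 = 40, d_6 = (1628 - 40^2)/28 = 28/28 = 1, a_6 = floor((40 + 40)/1) = 80.
  m_7 = 1*80 - 40 = 40, d_7 = (1628 - 40^2)/1 = 28/1 = 28: (m_7, d_7) = (m_1, d_1) = (40, 28), so from here the quotients repeat a_1, ..., a_6; the period length is 6.
So sqrt(1628) = [40; (2, 1, 6, 1, 2, 80)] with period length k = 6.
k is even, so the fundamental solution of x^2 - 1628y^2 = 1 is (p_{k-1}, q_{k-1}) = (p_5, q_5); compute convergents through index 5.
Convergents (p_i = a_i*p_{i-1} + p_{i-2}, q_i = a_i*q_{i-1} + q_{i-2} with p_{-2}=0, p_{-1}=1, q_{-2}=1, q_{-1}=0):
  i=0: a_0=40, p_0 = 40*1 + 0 = 40, q_0 = 40*0 + 1 = 1.
  i=1: a_1=2, p_1 = 2*40 + 1 = 81, q_1 = 2*1 + 0 = 2.
  i=2: a_2=1, p_2 = 1*81 + 40 = 121, q_2 = 1*2 + 1 = 3.
  i=3: a_3=6, p_3 = 6*121 + 81 = 807, q_3 = 6*3 + 2 = 20.
  i=4: a_4=1, p_4 = 1*807 + 121 = 928, q_4 = 1*20 + 3 = 23.
  i=5: a_5=2, p_5 = 2*928 + 807 = 2663, q_5 = 2*23 + 20 = 66.
Check: 2663^2 - 1628*66^2 = 7091569 - 7091568 = 1, so (x, y) = (2663, 66) solves the equation, and by the theorem it is the least positive solution.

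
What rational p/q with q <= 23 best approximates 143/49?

35/12

Expand x = 143/49 as a continued fraction with the Euclidean algorithm:
  143 = 2*49 + 45, so a_0 = 2.
  49 = 1*45 + 4, so a_1 = 1.
  45 = 11*4 + 1, so a_2 = 11.
  4 = 4*1 + 0, so a_3 = 4.
so x = [2; 1, 11, 4].
Convergents (p_i = a_i*p_{i-1} + p_{i-2}, q_i = a_i*q_{i-1} + q_{i-2} with p_{-2}=0, p_{-1}=1, q_{-2}=1, q_{-1}=0), until the denominator exceeds 23:
  i=0: a_0=2, p_0 = 2*1 + 0 = 2, q_0 = 2*0 + 1 = 1.
  i=1: a_1=1, p_1 = 1*2 + 1 = 3, q_1 = 1*1 + 0 = 1.
  i=2: a_2=11, p_2 = 11*3 + 2 = 35, q_2 = 11*1 + 1 = 12.
  i=3: a_3=4, p_3 = 4*35 + 3 = 143, q_3 = 4*12 + 1 = 49.
q_3 = 49 > 23, so the last convergent with denominator <= 23 is p_2/q_2 = 35/12.
The closest fraction with denominator <= 23 is either p_2/q_2 or the intermediate fraction (k*p_2 + p_1)/(k*q_2 + q_1) with the largest k >= 1 whose denominator stays <= 23; these approach x as k grows, and every other convergent or intermediate fraction in range is farther away.
Largest k: floor((23 - q_1)/q_2) = floor((23 - 1)/12) = 1.
That gives (1*35 + 3)/(1*12 + 1) = 38/13.
Compare the errors: |x - 35/12| = |143*12 - 35*49|/(49*12) = 1/588, and |x - 38/13| = |143*13 - 38*49|/(49*13) = 3/637.
Cross-multiplying, 1*637 = 637 < 1764 = 3*588, so 1/588 is smaller: the convergent 35/12 is closer to x than 38/13.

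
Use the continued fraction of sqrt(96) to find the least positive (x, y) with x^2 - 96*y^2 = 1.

(x, y) = (49, 5)

First expand sqrt(96) as a continued fraction. With x_i = (sqrt(96) + m_i)/d_i and (m_0, d_0) = (0, 1): a_0 = floor(sqrt(96)) = 9, since 9^2 = 81 <= 96 < 100 = 10^2.
Iterate m_{i+1} = d_i*a_i - m_i, d_{i+1} = (96 - m_{i+1}^2)/d_i, a_{i+1} = floor((a_0 + m_{i+1})/d_{i+1}):
  m_1 = 1*9 - 0 = 9, d_1 = (96 - 9^2)/1 = 15/1 = 15, a_1 = floor((9 + 9)/15) = 1.
  m_2 = 15*1 - 9 = 6, d_2 = (96 - 6^2)/15 = 60/15 = 4, a_2 = floor((9 + 6)/4) = 3.
  m_3 = 4*3 - 6 = 6, d_3 = (96 - 6^2)/4 = 60/4 = 15, a_3 = floor((9 + 6)/15) = 1.
  m_4 = 15*1 - 6 = 9, d_4 = (96 - 9^2)/15 = 15/15 = 1, a_4 = floor((9 + 9)/1) = 18.
  m_5 = 1*18 - 9 = 9, d_5 = (96 - 9^2)/1 = 15/1 = 15: (m_5, d_5) = (m_1, d_1) = (9, 15), so from here the quotients repeat a_1, ..., a_4; the period length is 4.
So sqrt(96) = [9; (1, 3, 1, 18)] with period length k = 4.
k is even, so the fundamental solution of x^2 - 96y^2 = 1 is (p_{k-1}, q_{k-1}) = (p_3, q_3); compute convergents through index 3.
Convergents (p_i = a_i*p_{i-1} + p_{i-2}, q_i = a_i*q_{i-1} + q_{i-2} with p_{-2}=0, p_{-1}=1, q_{-2}=1, q_{-1}=0):
  i=0: a_0=9, p_0 = 9*1 + 0 = 9, q_0 = 9*0 + 1 = 1.
  i=1: a_1=1, p_1 = 1*9 + 1 = 10, q_1 = 1*1 + 0 = 1.
  i=2: a_2=3, p_2 = 3*10 + 9 = 39, q_2 = 3*1 + 1 = 4.
  i=3: a_3=1, p_3 = 1*39 + 10 = 49, q_3 = 1*4 + 1 = 5.
Check: 49^2 - 96*5^2 = 2401 - 2400 = 1, so (x, y) = (49, 5) solves the equation, and by the theorem it is the least positive solution.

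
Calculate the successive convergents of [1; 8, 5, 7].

Using the convergent recurrence p_i = a_i*p_{i-1} + p_{i-2}, q_i = a_i*q_{i-1} + q_{i-2} with p_{-2}=0, p_{-1}=1, q_{-2}=1, q_{-1}=0:
  i=0: a_0=1, p_0 = 1*1 + 0 = 1, q_0 = 1*0 + 1 = 1.
  i=1: a_1=8, p_1 = 8*1 + 1 = 9, q_1 = 8*1 + 0 = 8.
  i=2: a_2=5, p_2 = 5*9 + 1 = 46, q_2 = 5*8 + 1 = 41.
  i=3: a_3=7, p_3 = 7*46 + 9 = 331, q_3 = 7*41 + 8 = 295.

1/1, 9/8, 46/41, 331/295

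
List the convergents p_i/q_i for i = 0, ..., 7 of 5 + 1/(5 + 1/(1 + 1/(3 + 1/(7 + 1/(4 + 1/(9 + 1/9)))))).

5/1, 26/5, 31/6, 119/23, 864/167, 3575/691, 33039/6386, 300926/58165

Using the convergent recurrence p_i = a_i*p_{i-1} + p_{i-2}, q_i = a_i*q_{i-1} + q_{i-2} with p_{-2}=0, p_{-1}=1, q_{-2}=1, q_{-1}=0:
  i=0: a_0=5, p_0 = 5*1 + 0 = 5, q_0 = 5*0 + 1 = 1.
  i=1: a_1=5, p_1 = 5*5 + 1 = 26, q_1 = 5*1 + 0 = 5.
  i=2: a_2=1, p_2 = 1*26 + 5 = 31, q_2 = 1*5 + 1 = 6.
  i=3: a_3=3, p_3 = 3*31 + 26 = 119, q_3 = 3*6 + 5 = 23.
  i=4: a_4=7, p_4 = 7*119 + 31 = 864, q_4 = 7*23 + 6 = 167.
  i=5: a_5=4, p_5 = 4*864 + 119 = 3575, q_5 = 4*167 + 23 = 691.
  i=6: a_6=9, p_6 = 9*3575 + 864 = 33039, q_6 = 9*691 + 167 = 6386.
  i=7: a_7=9, p_7 = 9*33039 + 3575 = 300926, q_7 = 9*6386 + 691 = 58165.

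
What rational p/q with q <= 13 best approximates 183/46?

Expand x = 183/46 as a continued fraction with the Euclidean algorithm:
  183 = 3*46 + 45, so a_0 = 3.
  46 = 1*45 + 1, so a_1 = 1.
  45 = 45*1 + 0, so a_2 = 45.
so x = [3; 1, 45].
Convergents (p_i = a_i*p_{i-1} + p_{i-2}, q_i = a_i*q_{i-1} + q_{i-2} with p_{-2}=0, p_{-1}=1, q_{-2}=1, q_{-1}=0), until the denominator exceeds 13:
  i=0: a_0=3, p_0 = 3*1 + 0 = 3, q_0 = 3*0 + 1 = 1.
  i=1: a_1=1, p_1 = 1*3 + 1 = 4, q_1 = 1*1 + 0 = 1.
  i=2: a_2=45, p_2 = 45*4 + 3 = 183, q_2 = 45*1 + 1 = 46.
q_2 = 46 > 13, so the last convergent with denominator <= 13 is p_1/q_1 = 4/1.
The closest fraction with denominator <= 13 is either p_1/q_1 or the intermediate fraction (k*p_1 + p_0)/(k*q_1 + q_0) with the largest k >= 1 whose denominator stays <= 13; these approach x as k grows, and every other convergent or intermediate fraction in range is farther away.
Largest k: floor((13 - q_0)/q_1) = floor((13 - 1)/1) = 12.
That gives (12*4 + 3)/(12*1 + 1) = 51/13.
Compare the errors: |x - 4/1| = |183*1 - 4*46|/(46*1) = 1/46, and |x - 51/13| = |183*13 - 51*46|/(46*13) = 33/598.
Cross-multiplying, 1*598 = 598 < 1518 = 33*46, so 1/46 is smaller: the convergent 4/1 is closer to x than 51/13.

4/1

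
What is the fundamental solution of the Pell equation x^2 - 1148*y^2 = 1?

(x, y) = (165887, 4896)

First expand sqrt(1148) as a continued fraction. With x_i = (sqrt(1148) + m_i)/d_i and (m_0, d_0) = (0, 1): a_0 = floor(sqrt(1148)) = 33, since 33^2 = 1089 <= 1148 < 1156 = 34^2.
Iterate m_{i+1} = d_i*a_i - m_i, d_{i+1} = (1148 - m_{i+1}^2)/d_i, a_{i+1} = floor((a_0 + m_{i+1})/d_{i+1}):
  m_1 = 1*33 - 0 = 33, d_1 = (1148 - 33^2)/1 = 59/1 = 59, a_1 = floor((33 + 33)/59) = 1.
  m_2 = 59*1 - 33 = 26, d_2 = (1148 - 26^2)/59 = 472/59 = 8, a_2 = floor((33 + 26)/8) = 7.
  m_3 = 8*7 - 26 = 30, d_3 = (1148 - 30^2)/8 = 248/8 = 31, a_3 = floor((33 + 30)/31) = 2.
  m_4 = 31*2 - 30 = 32, d_4 = (1148 - 32^2)/31 = 124/31 = 4, a_4 = floor((33 + 32)/4) = 16.
  m_5 = 4*16 - 32 = 32, d_5 = (1148 - 32^2)/4 = 124/4 = 31, a_5 = floor((33 + 32)/31) = 2.
  m_6 = 31*2 - 32 = 30, d_6 = (1148 - 30^2)/31 = 248/31 = 8, a_6 = floor((33 + 30)/8) = 7.
  m_7 = 8*7 - 30 = 26, d_7 = (1148 - 26^2)/8 = 472/8 = 59, a_7 = floor((33 + 26)/59) = 1.
  m_8 = 59*1 - 26 = 33, d_8 = (1148 - 33^2)/59 = 59/59 = 1, a_8 = floor((33 + 33)/1) = 66.
  m_9 = 1*66 - 33 = 33, d_9 = (1148 - 33^2)/1 = 59/1 = 59: (m_9, d_9) = (m_1, d_1) = (33, 59), so from here the quotients repeat a_1, ..., a_8; the period length is 8.
So sqrt(1148) = [33; (1, 7, 2, 16, 2, 7, 1, 66)] with period length k = 8.
k is even, so the fundamental solution of x^2 - 1148y^2 = 1 is (p_{k-1}, q_{k-1}) = (p_7, q_7); compute convergents through index 7.
Convergents (p_i = a_i*p_{i-1} + p_{i-2}, q_i = a_i*q_{i-1} + q_{i-2} with p_{-2}=0, p_{-1}=1, q_{-2}=1, q_{-1}=0):
  i=0: a_0=33, p_0 = 33*1 + 0 = 33, q_0 = 33*0 + 1 = 1.
  i=1: a_1=1, p_1 = 1*33 + 1 = 34, q_1 = 1*1 + 0 = 1.
  i=2: a_2=7, p_2 = 7*34 + 33 = 271, q_2 = 7*1 + 1 = 8.
  i=3: a_3=2, p_3 = 2*271 + 34 = 576, q_3 = 2*8 + 1 = 17.
  i=4: a_4=16, p_4 = 16*576 + 271 = 9487, q_4 = 16*17 + 8 = 280.
  i=5: a_5=2, p_5 = 2*9487 + 576 = 19550, q_5 = 2*280 + 17 = 577.
  i=6: a_6=7, p_6 = 7*19550 + 9487 = 146337, q_6 = 7*577 + 280 = 4319.
  i=7: a_7=1, p_7 = 1*146337 + 19550 = 165887, q_7 = 1*4319 + 577 = 4896.
Check: 165887^2 - 1148*4896^2 = 27518496769 - 27518496768 = 1, so (x, y) = (165887, 4896) solves the equation, and by the theorem it is the least positive solution.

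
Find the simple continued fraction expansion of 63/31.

Run the Euclidean algorithm on 63 and 31; the successive quotients are the partial quotients a_0, a_1, ... (each step inverts the fractional part left over by the previous one):
  63 = 2*31 + 1, so a_0 = 2.
  31 = 31*1 + 0, so a_1 = 31.
The remainder reaches 0 after 2 divisions, so the expansion has 2 partial quotients, read off in order.

[2; 31]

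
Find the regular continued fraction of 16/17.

[0; 1, 16]

Run the Euclidean algorithm on 16 and 17; the successive quotients are the partial quotients a_0, a_1, ... (each step inverts the fractional part left over by the previous one):
  16 = 0*17 + 16, so a_0 = 0.
  17 = 1*16 + 1, so a_1 = 1.
  16 = 16*1 + 0, so a_2 = 16.
The remainder reaches 0 after 3 divisions, so the expansion has 3 partial quotients, read off in order.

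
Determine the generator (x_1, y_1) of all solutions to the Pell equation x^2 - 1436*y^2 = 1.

(x, y) = (259199, 6840)

First expand sqrt(1436) as a continued fraction. With x_i = (sqrt(1436) + m_i)/d_i and (m_0, d_0) = (0, 1): a_0 = floor(sqrt(1436)) = 37, since 37^2 = 1369 <= 1436 < 1444 = 38^2.
Iterate m_{i+1} = d_i*a_i - m_i, d_{i+1} = (1436 - m_{i+1}^2)/d_i, a_{i+1} = floor((a_0 + m_{i+1})/d_{i+1}):
  m_1 = 1*37 - 0 = 37, d_1 = (1436 - 37^2)/1 = 67/1 = 67, a_1 = floor((37 + 37)/67) = 1.
  m_2 = 67*1 - 37 = 30, d_2 = (1436 - 30^2)/67 = 536/67 = 8, a_2 = floor((37 + 30)/8) = 8.
  m_3 = 8*8 - 30 = 34, d_3 = (1436 - 34^2)/8 = 280/8 = 35, a_3 = floor((37 + 34)/35) = 2.
  m_4 = 35*2 - 34 = 36, d_4 = (1436 - 36^2)/35 = 140/35 = 4, a_4 = floor((37 + 36)/4) = 18.
  m_5 = 4*18 - 36 = 36, d_5 = (1436 - 36^2)/4 = 140/4 = 35, a_5 = floor((37 + 36)/35) = 2.
  m_6 = 35*2 - 36 = 34, d_6 = (1436 - 34^2)/35 = 280/35 = 8, a_6 = floor((37 + 34)/8) = 8.
  m_7 = 8*8 - 34 = 30, d_7 = (1436 - 30^2)/8 = 536/8 = 67, a_7 = floor((37 + 30)/67) = 1.
  m_8 = 67*1 - 30 = 37, d_8 = (1436 - 37^2)/67 = 67/67 = 1, a_8 = floor((37 + 37)/1) = 74.
  m_9 = 1*74 - 37 = 37, d_9 = (1436 - 37^2)/1 = 67/1 = 67: (m_9, d_9) = (m_1, d_1) = (37, 67), so from here the quotients repeat a_1, ..., a_8; the period length is 8.
So sqrt(1436) = [37; (1, 8, 2, 18, 2, 8, 1, 74)] with period length k = 8.
k is even, so the fundamental solution of x^2 - 1436y^2 = 1 is (p_{k-1}, q_{k-1}) = (p_7, q_7); compute convergents through index 7.
Convergents (p_i = a_i*p_{i-1} + p_{i-2}, q_i = a_i*q_{i-1} + q_{i-2} with p_{-2}=0, p_{-1}=1, q_{-2}=1, q_{-1}=0):
  i=0: a_0=37, p_0 = 37*1 + 0 = 37, q_0 = 37*0 + 1 = 1.
  i=1: a_1=1, p_1 = 1*37 + 1 = 38, q_1 = 1*1 + 0 = 1.
  i=2: a_2=8, p_2 = 8*38 + 37 = 341, q_2 = 8*1 + 1 = 9.
  i=3: a_3=2, p_3 = 2*341 + 38 = 720, q_3 = 2*9 + 1 = 19.
  i=4: a_4=18, p_4 = 18*720 + 341 = 13301, q_4 = 18*19 + 9 = 351.
  i=5: a_5=2, p_5 = 2*13301 + 720 = 27322, q_5 = 2*351 + 19 = 721.
  i=6: a_6=8, p_6 = 8*27322 + 13301 = 231877, q_6 = 8*721 + 351 = 6119.
  i=7: a_7=1, p_7 = 1*231877 + 27322 = 259199, q_7 = 1*6119 + 721 = 6840.
Check: 259199^2 - 1436*6840^2 = 67184121601 - 67184121600 = 1, so (x, y) = (259199, 6840) solves the equation, and by the theorem it is the least positive solution.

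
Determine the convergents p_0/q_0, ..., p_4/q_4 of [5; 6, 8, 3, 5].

Using the convergent recurrence p_i = a_i*p_{i-1} + p_{i-2}, q_i = a_i*q_{i-1} + q_{i-2} with p_{-2}=0, p_{-1}=1, q_{-2}=1, q_{-1}=0:
  i=0: a_0=5, p_0 = 5*1 + 0 = 5, q_0 = 5*0 + 1 = 1.
  i=1: a_1=6, p_1 = 6*5 + 1 = 31, q_1 = 6*1 + 0 = 6.
  i=2: a_2=8, p_2 = 8*31 + 5 = 253, q_2 = 8*6 + 1 = 49.
  i=3: a_3=3, p_3 = 3*253 + 31 = 790, q_3 = 3*49 + 6 = 153.
  i=4: a_4=5, p_4 = 5*790 + 253 = 4203, q_4 = 5*153 + 49 = 814.

5/1, 31/6, 253/49, 790/153, 4203/814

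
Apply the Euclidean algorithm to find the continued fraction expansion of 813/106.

[7; 1, 2, 35]

Run the Euclidean algorithm on 813 and 106; the successive quotients are the partial quotients a_0, a_1, ... (each step inverts the fractional part left over by the previous one):
  813 = 7*106 + 71, so a_0 = 7.
  106 = 1*71 + 35, so a_1 = 1.
  71 = 2*35 + 1, so a_2 = 2.
  35 = 35*1 + 0, so a_3 = 35.
The remainder reaches 0 after 4 divisions, so the expansion has 4 partial quotients, read off in order.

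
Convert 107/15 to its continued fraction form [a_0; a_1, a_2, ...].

Run the Euclidean algorithm on 107 and 15; the successive quotients are the partial quotients a_0, a_1, ... (each step inverts the fractional part left over by the previous one):
  107 = 7*15 + 2, so a_0 = 7.
  15 = 7*2 + 1, so a_1 = 7.
  2 = 2*1 + 0, so a_2 = 2.
The remainder reaches 0 after 3 divisions, so the expansion has 3 partial quotients, read off in order.

[7; 7, 2]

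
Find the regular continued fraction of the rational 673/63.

Run the Euclidean algorithm on 673 and 63; the successive quotients are the partial quotients a_0, a_1, ... (each step inverts the fractional part left over by the previous one):
  673 = 10*63 + 43, so a_0 = 10.
  63 = 1*43 + 20, so a_1 = 1.
  43 = 2*20 + 3, so a_2 = 2.
  20 = 6*3 + 2, so a_3 = 6.
  3 = 1*2 + 1, so a_4 = 1.
  2 = 2*1 + 0, so a_5 = 2.
The remainder reaches 0 after 6 divisions, so the expansion has 6 partial quotients, read off in order.

[10; 1, 2, 6, 1, 2]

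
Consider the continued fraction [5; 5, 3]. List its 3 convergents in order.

Using the convergent recurrence p_i = a_i*p_{i-1} + p_{i-2}, q_i = a_i*q_{i-1} + q_{i-2} with p_{-2}=0, p_{-1}=1, q_{-2}=1, q_{-1}=0:
  i=0: a_0=5, p_0 = 5*1 + 0 = 5, q_0 = 5*0 + 1 = 1.
  i=1: a_1=5, p_1 = 5*5 + 1 = 26, q_1 = 5*1 + 0 = 5.
  i=2: a_2=3, p_2 = 3*26 + 5 = 83, q_2 = 3*5 + 1 = 16.

5/1, 26/5, 83/16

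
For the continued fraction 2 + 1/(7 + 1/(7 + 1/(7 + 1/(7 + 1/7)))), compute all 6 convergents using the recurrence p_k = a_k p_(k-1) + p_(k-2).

2/1, 15/7, 107/50, 764/357, 5455/2549, 38949/18200

Using the convergent recurrence p_i = a_i*p_{i-1} + p_{i-2}, q_i = a_i*q_{i-1} + q_{i-2} with p_{-2}=0, p_{-1}=1, q_{-2}=1, q_{-1}=0:
  i=0: a_0=2, p_0 = 2*1 + 0 = 2, q_0 = 2*0 + 1 = 1.
  i=1: a_1=7, p_1 = 7*2 + 1 = 15, q_1 = 7*1 + 0 = 7.
  i=2: a_2=7, p_2 = 7*15 + 2 = 107, q_2 = 7*7 + 1 = 50.
  i=3: a_3=7, p_3 = 7*107 + 15 = 764, q_3 = 7*50 + 7 = 357.
  i=4: a_4=7, p_4 = 7*764 + 107 = 5455, q_4 = 7*357 + 50 = 2549.
  i=5: a_5=7, p_5 = 7*5455 + 764 = 38949, q_5 = 7*2549 + 357 = 18200.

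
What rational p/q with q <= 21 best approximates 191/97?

41/21

Expand x = 191/97 as a continued fraction with the Euclidean algorithm:
  191 = 1*97 + 94, so a_0 = 1.
  97 = 1*94 + 3, so a_1 = 1.
  94 = 31*3 + 1, so a_2 = 31.
  3 = 3*1 + 0, so a_3 = 3.
so x = [1; 1, 31, 3].
Convergents (p_i = a_i*p_{i-1} + p_{i-2}, q_i = a_i*q_{i-1} + q_{i-2} with p_{-2}=0, p_{-1}=1, q_{-2}=1, q_{-1}=0), until the denominator exceeds 21:
  i=0: a_0=1, p_0 = 1*1 + 0 = 1, q_0 = 1*0 + 1 = 1.
  i=1: a_1=1, p_1 = 1*1 + 1 = 2, q_1 = 1*1 + 0 = 1.
  i=2: a_2=31, p_2 = 31*2 + 1 = 63, q_2 = 31*1 + 1 = 32.
q_2 = 32 > 21, so the last convergent with denominator <= 21 is p_1/q_1 = 2/1.
The closest fraction with denominator <= 21 is either p_1/q_1 or the intermediate fraction (k*p_1 + p_0)/(k*q_1 + q_0) with the largest k >= 1 whose denominator stays <= 21; these approach x as k grows, and every other convergent or intermediate fraction in range is farther away.
Largest k: floor((21 - q_0)/q_1) = floor((21 - 1)/1) = 20.
That gives (20*2 + 1)/(20*1 + 1) = 41/21.
Compare the errors: |x - 2/1| = |191*1 - 2*97|/(97*1) = 3/97, and |x - 41/21| = |191*21 - 41*97|/(97*21) = 34/2037.
Cross-multiplying, 34*97 = 3298 < 6111 = 3*2037, so 34/2037 is smaller: the intermediate fraction 41/21 is closer to x than 2/1.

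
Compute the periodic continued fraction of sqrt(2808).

Write x_i = (sqrt(2808) + m_i)/d_i with (m_0, d_0) = (0, 1). a_0 = floor(sqrt(2808)) = 52, since 52^2 = 2704 <= 2808 < 2809 = 53^2.
Iterate m_{i+1} = d_i*a_i - m_i, d_{i+1} = (2808 - m_{i+1}^2)/d_i, a_{i+1} = floor((a_0 + m_{i+1})/d_{i+1}):
  m_1 = 1*52 - 0 = 52, d_1 = (2808 - 52^2)/1 = 104/1 = 104, a_1 = floor((52 + 52)/104) = 1.
  m_2 = 104*1 - 52 = 52, d_2 = (2808 - 52^2)/104 = 104/104 = 1, a_2 = floor((52 + 52)/1) = 104.
  m_3 = 1*104 - 52 = 52, d_3 = (2808 - 52^2)/1 = 104/1 = 104: (m_3, d_3) = (m_1, d_1) = (52, 104), so from here the quotients repeat a_1, a_2; the period length is 2.
Hence the expansion of sqrt(2808) is a_0 = 52 followed by the repeating block 1, 104 (period 2).

[52; (1, 104)]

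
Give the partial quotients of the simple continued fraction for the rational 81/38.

[2; 7, 1, 1, 2]

Run the Euclidean algorithm on 81 and 38; the successive quotients are the partial quotients a_0, a_1, ... (each step inverts the fractional part left over by the previous one):
  81 = 2*38 + 5, so a_0 = 2.
  38 = 7*5 + 3, so a_1 = 7.
  5 = 1*3 + 2, so a_2 = 1.
  3 = 1*2 + 1, so a_3 = 1.
  2 = 2*1 + 0, so a_4 = 2.
The remainder reaches 0 after 5 divisions, so the expansion has 5 partial quotients, read off in order.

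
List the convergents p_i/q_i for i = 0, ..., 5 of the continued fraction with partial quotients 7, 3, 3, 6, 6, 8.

7/1, 22/3, 73/10, 460/63, 2833/388, 23124/3167

Using the convergent recurrence p_i = a_i*p_{i-1} + p_{i-2}, q_i = a_i*q_{i-1} + q_{i-2} with p_{-2}=0, p_{-1}=1, q_{-2}=1, q_{-1}=0:
  i=0: a_0=7, p_0 = 7*1 + 0 = 7, q_0 = 7*0 + 1 = 1.
  i=1: a_1=3, p_1 = 3*7 + 1 = 22, q_1 = 3*1 + 0 = 3.
  i=2: a_2=3, p_2 = 3*22 + 7 = 73, q_2 = 3*3 + 1 = 10.
  i=3: a_3=6, p_3 = 6*73 + 22 = 460, q_3 = 6*10 + 3 = 63.
  i=4: a_4=6, p_4 = 6*460 + 73 = 2833, q_4 = 6*63 + 10 = 388.
  i=5: a_5=8, p_5 = 8*2833 + 460 = 23124, q_5 = 8*388 + 63 = 3167.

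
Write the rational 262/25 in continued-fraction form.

[10; 2, 12]

Run the Euclidean algorithm on 262 and 25; the successive quotients are the partial quotients a_0, a_1, ... (each step inverts the fractional part left over by the previous one):
  262 = 10*25 + 12, so a_0 = 10.
  25 = 2*12 + 1, so a_1 = 2.
  12 = 12*1 + 0, so a_2 = 12.
The remainder reaches 0 after 3 divisions, so the expansion has 3 partial quotients, read off in order.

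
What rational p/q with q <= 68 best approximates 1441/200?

281/39

Expand x = 1441/200 as a continued fraction with the Euclidean algorithm:
  1441 = 7*200 + 41, so a_0 = 7.
  200 = 4*41 + 36, so a_1 = 4.
  41 = 1*36 + 5, so a_2 = 1.
  36 = 7*5 + 1, so a_3 = 7.
  5 = 5*1 + 0, so a_4 = 5.
so x = [7; 4, 1, 7, 5].
Convergents (p_i = a_i*p_{i-1} + p_{i-2}, q_i = a_i*q_{i-1} + q_{i-2} with p_{-2}=0, p_{-1}=1, q_{-2}=1, q_{-1}=0), until the denominator exceeds 68:
  i=0: a_0=7, p_0 = 7*1 + 0 = 7, q_0 = 7*0 + 1 = 1.
  i=1: a_1=4, p_1 = 4*7 + 1 = 29, q_1 = 4*1 + 0 = 4.
  i=2: a_2=1, p_2 = 1*29 + 7 = 36, q_2 = 1*4 + 1 = 5.
  i=3: a_3=7, p_3 = 7*36 + 29 = 281, q_3 = 7*5 + 4 = 39.
  i=4: a_4=5, p_4 = 5*281 + 36 = 1441, q_4 = 5*39 + 5 = 200.
q_4 = 200 > 68, so the last convergent with denominator <= 68 is p_3/q_3 = 281/39.
The closest fraction with denominator <= 68 is either p_3/q_3 or the intermediate fraction (k*p_3 + p_2)/(k*q_3 + q_2) with the largest k >= 1 whose denominator stays <= 68; these approach x as k grows, and every other convergent or intermediate fraction in range is farther away.
Largest k: floor((68 - q_2)/q_3) = floor((68 - 5)/39) = 1.
That gives (1*281 + 36)/(1*39 + 5) = 317/44.
Compare the errors: |x - 281/39| = |1441*39 - 281*200|/(200*39) = 1/7800, and |x - 317/44| = |1441*44 - 317*200|/(200*44) = 4/8800.
Cross-multiplying, 1*8800 = 8800 < 31200 = 4*7800, so 1/7800 is smaller: the convergent 281/39 is closer to x than 317/44.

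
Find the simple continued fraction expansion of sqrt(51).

[7; (7, 14)]

Write x_i = (sqrt(51) + m_i)/d_i with (m_0, d_0) = (0, 1). a_0 = floor(sqrt(51)) = 7, since 7^2 = 49 <= 51 < 64 = 8^2.
Iterate m_{i+1} = d_i*a_i - m_i, d_{i+1} = (51 - m_{i+1}^2)/d_i, a_{i+1} = floor((a_0 + m_{i+1})/d_{i+1}):
  m_1 = 1*7 - 0 = 7, d_1 = (51 - 7^2)/1 = 2/1 = 2, a_1 = floor((7 + 7)/2) = 7.
  m_2 = 2*7 - 7 = 7, d_2 = (51 - 7^2)/2 = 2/2 = 1, a_2 = floor((7 + 7)/1) = 14.
  m_3 = 1*14 - 7 = 7, d_3 = (51 - 7^2)/1 = 2/1 = 2: (m_3, d_3) = (m_1, d_1) = (7, 2), so from here the quotients repeat a_1, a_2; the period length is 2.
Hence the expansion of sqrt(51) is a_0 = 7 followed by the repeating block 7, 14 (period 2).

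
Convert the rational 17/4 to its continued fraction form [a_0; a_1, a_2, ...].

[4; 4]

Run the Euclidean algorithm on 17 and 4; the successive quotients are the partial quotients a_0, a_1, ... (each step inverts the fractional part left over by the previous one):
  17 = 4*4 + 1, so a_0 = 4.
  4 = 4*1 + 0, so a_1 = 4.
The remainder reaches 0 after 2 divisions, so the expansion has 2 partial quotients, read off in order.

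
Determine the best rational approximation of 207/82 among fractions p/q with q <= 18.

43/17

Expand x = 207/82 as a continued fraction with the Euclidean algorithm:
  207 = 2*82 + 43, so a_0 = 2.
  82 = 1*43 + 39, so a_1 = 1.
  43 = 1*39 + 4, so a_2 = 1.
  39 = 9*4 + 3, so a_3 = 9.
  4 = 1*3 + 1, so a_4 = 1.
  3 = 3*1 + 0, so a_5 = 3.
so x = [2; 1, 1, 9, 1, 3].
Convergents (p_i = a_i*p_{i-1} + p_{i-2}, q_i = a_i*q_{i-1} + q_{i-2} with p_{-2}=0, p_{-1}=1, q_{-2}=1, q_{-1}=0), until the denominator exceeds 18:
  i=0: a_0=2, p_0 = 2*1 + 0 = 2, q_0 = 2*0 + 1 = 1.
  i=1: a_1=1, p_1 = 1*2 + 1 = 3, q_1 = 1*1 + 0 = 1.
  i=2: a_2=1, p_2 = 1*3 + 2 = 5, q_2 = 1*1 + 1 = 2.
  i=3: a_3=9, p_3 = 9*5 + 3 = 48, q_3 = 9*2 + 1 = 19.
q_3 = 19 > 18, so the last convergent with denominator <= 18 is p_2/q_2 = 5/2.
The closest fraction with denominator <= 18 is either p_2/q_2 or the intermediate fraction (k*p_2 + p_1)/(k*q_2 + q_1) with the largest k >= 1 whose denominator stays <= 18; these approach x as k grows, and every other convergent or intermediate fraction in range is farther away.
Largest k: floor((18 - q_1)/q_2) = floor((18 - 1)/2) = 8.
That gives (8*5 + 3)/(8*2 + 1) = 43/17.
Compare the errors: |x - 5/2| = |207*2 - 5*82|/(82*2) = 4/164, and |x - 43/17| = |207*17 - 43*82|/(82*17) = 7/1394.
Cross-multiplying, 7*164 = 1148 < 5576 = 4*1394, so 7/1394 is smaller: the intermediate fraction 43/17 is closer to x than 5/2.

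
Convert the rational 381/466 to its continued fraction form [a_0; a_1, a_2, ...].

[0; 1, 4, 2, 13, 1, 2]

Run the Euclidean algorithm on 381 and 466; the successive quotients are the partial quotients a_0, a_1, ... (each step inverts the fractional part left over by the previous one):
  381 = 0*466 + 381, so a_0 = 0.
  466 = 1*381 + 85, so a_1 = 1.
  381 = 4*85 + 41, so a_2 = 4.
  85 = 2*41 + 3, so a_3 = 2.
  41 = 13*3 + 2, so a_4 = 13.
  3 = 1*2 + 1, so a_5 = 1.
  2 = 2*1 + 0, so a_6 = 2.
The remainder reaches 0 after 7 divisions, so the expansion has 7 partial quotients, read off in order.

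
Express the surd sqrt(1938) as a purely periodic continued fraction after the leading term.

[44; (44, 88)]

Write x_i = (sqrt(1938) + m_i)/d_i with (m_0, d_0) = (0, 1). a_0 = floor(sqrt(1938)) = 44, since 44^2 = 1936 <= 1938 < 2025 = 45^2.
Iterate m_{i+1} = d_i*a_i - m_i, d_{i+1} = (1938 - m_{i+1}^2)/d_i, a_{i+1} = floor((a_0 + m_{i+1})/d_{i+1}):
  m_1 = 1*44 - 0 = 44, d_1 = (1938 - 44^2)/1 = 2/1 = 2, a_1 = floor((44 + 44)/2) = 44.
  m_2 = 2*44 - 44 = 44, d_2 = (1938 - 44^2)/2 = 2/2 = 1, a_2 = floor((44 + 44)/1) = 88.
  m_3 = 1*88 - 44 = 44, d_3 = (1938 - 44^2)/1 = 2/1 = 2: (m_3, d_3) = (m_1, d_1) = (44, 2), so from here the quotients repeat a_1, a_2; the period length is 2.
Hence the expansion of sqrt(1938) is a_0 = 44 followed by the repeating block 44, 88 (period 2).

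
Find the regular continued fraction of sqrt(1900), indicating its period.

[43; (1, 1, 2, 3, 4, 3, 2, 1, 1, 86)]

Write x_i = (sqrt(1900) + m_i)/d_i with (m_0, d_0) = (0, 1). a_0 = floor(sqrt(1900)) = 43, since 43^2 = 1849 <= 1900 < 1936 = 44^2.
Iterate m_{i+1} = d_i*a_i - m_i, d_{i+1} = (1900 - m_{i+1}^2)/d_i, a_{i+1} = floor((a_0 + m_{i+1})/d_{i+1}):
  m_1 = 1*43 - 0 = 43, d_1 = (1900 - 43^2)/1 = 51/1 = 51, a_1 = floor((43 + 43)/51) = 1.
  m_2 = 51*1 - 43 = 8, d_2 = (1900 - 8^2)/51 = 1836/51 = 36, a_2 = floor((43 + 8)/36) = 1.
  m_3 = 36*1 - 8 = 28, d_3 = (1900 - 28^2)/36 = 1116/36 = 31, a_3 = floor((43 + 28)/31) = 2.
  m_4 = 31*2 - 28 = 34, d_4 = (1900 - 34^2)/31 = 744/31 = 24, a_4 = floor((43 + 34)/24) = 3.
  m_5 = 24*3 - 34 = 38, d_5 = (1900 - 38^2)/24 = 456/24 = 19, a_5 = floor((43 + 38)/19) = 4.
  m_6 = 19*4 - 38 = 38, d_6 = (1900 - 38^2)/19 = 456/19 = 24, a_6 = floor((43 + 38)/24) = 3.
  m_7 = 24*3 - 38 = 34, d_7 = (1900 - 34^2)/24 = 744/24 = 31, a_7 = floor((43 + 34)/31) = 2.
  m_8 = 31*2 - 34 = 28, d_8 = (1900 - 28^2)/31 = 1116/31 = 36, a_8 = floor((43 + 28)/36) = 1.
  m_9 = 36*1 - 28 = 8, d_9 = (1900 - 8^2)/36 = 1836/36 = 51, a_9 = floor((43 + 8)/51) = 1.
  m_10 = 51*1 - 8 = 43, d_10 = (1900 - 43^2)/51 = 51/51 = 1, a_10 = floor((43 + 43)/1) = 86.
  m_11 = 1*86 - 43 = 43, d_11 = (1900 - 43^2)/1 = 51/1 = 51: (m_11, d_11) = (m_1, d_1) = (43, 51), so from here the quotients repeat a_1, ..., a_10; the period length is 10.
Hence the expansion of sqrt(1900) is a_0 = 43 followed by the repeating block 1, 1, 2, 3, 4, 3, 2, 1, 1, 86 (period 10).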